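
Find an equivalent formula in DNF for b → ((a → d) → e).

¬b ∨ (a ∧ ¬d) ∨ e

b → ((a → d) → e)
= ¬b ∨ ((a → d) → e)   [eliminate →]
= ¬b ∨ ¬(a → d) ∨ e   [eliminate →]
= ¬b ∨ ¬(¬a ∨ d) ∨ e   [eliminate →]
= ¬b ∨ (¬¬a ∧ ¬d) ∨ e   [De Morgan]
= ¬b ∨ (a ∧ ¬d) ∨ e   [double negation]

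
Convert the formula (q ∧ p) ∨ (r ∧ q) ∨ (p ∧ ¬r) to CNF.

(q ∧ p) ∨ (r ∧ q) ∨ (p ∧ ¬r)
≡ (q ∨ r ∨ p) ∧ (q ∨ r ∨ ¬r) ∧ (q ∨ q ∨ p) ∧ (q ∨ q ∨ ¬r) ∧ (p ∨ r ∨ p) ∧ (p ∨ r ∨ ¬r) ∧ (p ∨ q ∨ p) ∧ (p ∨ q ∨ ¬r)
≡ (q ∨ p) ∧ (q ∨ ¬r) ∧ (p ∨ r)

(q ∨ p) ∧ (q ∨ ¬r) ∧ (p ∨ r)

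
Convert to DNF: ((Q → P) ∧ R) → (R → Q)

¬R ∨ Q

((Q → P) ∧ R) → (R → Q)
≡ ¬((Q → P) ∧ R) ∨ (R → Q)   [eliminate →]
≡ ¬((¬Q ∨ P) ∧ R) ∨ (R → Q)   [eliminate →]
≡ ¬((¬Q ∨ P) ∧ R) ∨ ¬R ∨ Q   [eliminate →]
≡ ¬(¬Q ∨ P) ∨ ¬R ∨ ¬R ∨ Q   [De Morgan]
≡ (¬¬Q ∧ ¬P) ∨ ¬R ∨ ¬R ∨ Q   [De Morgan]
≡ (Q ∧ ¬P) ∨ ¬R ∨ ¬R ∨ Q   [double negation]
≡ ¬R ∨ Q   [simplify]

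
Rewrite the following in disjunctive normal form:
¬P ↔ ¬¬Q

(P ∧ ¬Q) ∨ (Q ∧ ¬P)

¬P ↔ ¬¬Q
≡ (¬P → ¬¬Q) ∧ (¬¬Q → ¬P)   — eliminate ↔
≡ (¬¬P ∨ ¬¬Q) ∧ (¬¬Q → ¬P)   — eliminate →
≡ (¬¬P ∨ ¬¬Q) ∧ (¬¬¬Q ∨ ¬P)   — eliminate →
≡ (P ∨ ¬¬Q) ∧ (¬¬¬Q ∨ ¬P)   — double negation
≡ (P ∨ Q) ∧ (¬¬¬Q ∨ ¬P)   — double negation
≡ (P ∨ Q) ∧ (¬Q ∨ ¬P)   — double negation
≡ (P ∧ ¬Q) ∨ (P ∧ ¬P) ∨ (Q ∧ ¬Q) ∨ (Q ∧ ¬P)   — distribute ∧ over ∨
≡ (P ∧ ¬Q) ∨ (Q ∧ ¬P)   — simplify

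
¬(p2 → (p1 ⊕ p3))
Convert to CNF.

p2 ∧ (¬p1 ∨ p3) ∧ (¬p3 ∨ p1)

¬(p2 → (p1 ⊕ p3))
⇔ ¬(¬p2 ∨ (p1 ⊕ p3))   — eliminate →
⇔ ¬(¬p2 ∨ ((p1 ∨ p3) ∧ ¬(p1 ∧ p3)))   — expand ⊕
⇔ ¬¬p2 ∧ ¬((p1 ∨ p3) ∧ ¬(p1 ∧ p3))   — De Morgan
⇔ p2 ∧ ¬((p1 ∨ p3) ∧ ¬(p1 ∧ p3))   — double negation
⇔ p2 ∧ (¬(p1 ∨ p3) ∨ ¬¬(p1 ∧ p3))   — De Morgan
⇔ p2 ∧ ((¬p1 ∧ ¬p3) ∨ ¬¬(p1 ∧ p3))   — De Morgan
⇔ p2 ∧ ((¬p1 ∧ ¬p3) ∨ (p1 ∧ p3))   — double negation
⇔ p2 ∧ (¬p1 ∨ p1) ∧ (¬p1 ∨ p3) ∧ (¬p3 ∨ p1) ∧ (¬p3 ∨ p3)   — distribute ∨ over ∧
⇔ p2 ∧ (¬p1 ∨ p3) ∧ (¬p3 ∨ p1)   — simplify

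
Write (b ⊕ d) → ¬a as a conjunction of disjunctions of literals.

(¬b ∨ d ∨ ¬a) ∧ (¬d ∨ b ∨ ¬a)

(b ⊕ d) → ¬a
⇔ ¬(b ⊕ d) ∨ ¬a
⇔ ¬((b ∨ d) ∧ ¬(b ∧ d)) ∨ ¬a
⇔ ¬(b ∨ d) ∨ ¬¬(b ∧ d) ∨ ¬a
⇔ (¬b ∧ ¬d) ∨ ¬¬(b ∧ d) ∨ ¬a
⇔ (¬b ∧ ¬d) ∨ (b ∧ d) ∨ ¬a
⇔ (¬b ∨ b ∨ ¬a) ∧ (¬b ∨ d ∨ ¬a) ∧ (¬d ∨ b ∨ ¬a) ∧ (¬d ∨ d ∨ ¬a)
⇔ (¬b ∨ d ∨ ¬a) ∧ (¬d ∨ b ∨ ¬a)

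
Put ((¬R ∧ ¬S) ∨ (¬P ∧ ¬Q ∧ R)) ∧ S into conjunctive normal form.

((¬R ∧ ¬S) ∨ (¬P ∧ ¬Q ∧ R)) ∧ S
⇔ (¬R ∨ ¬P) ∧ (¬R ∨ ¬Q) ∧ (¬R ∨ R) ∧ (¬S ∨ ¬P) ∧ (¬S ∨ ¬Q) ∧ (¬S ∨ R) ∧ S   (distribute ∨ over ∧)
⇔ (¬R ∨ ¬P) ∧ (¬R ∨ ¬Q) ∧ (¬S ∨ ¬P) ∧ (¬S ∨ ¬Q) ∧ (¬S ∨ R) ∧ S   (simplify)

(¬R ∨ ¬P) ∧ (¬R ∨ ¬Q) ∧ (¬S ∨ ¬P) ∧ (¬S ∨ ¬Q) ∧ (¬S ∨ R) ∧ S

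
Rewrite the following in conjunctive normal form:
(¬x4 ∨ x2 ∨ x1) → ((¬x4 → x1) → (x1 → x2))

¬x1 ∨ x2

(¬x4 ∨ x2 ∨ x1) → ((¬x4 → x1) → (x1 → x2))
≡ ¬(¬x4 ∨ x2 ∨ x1) ∨ ((¬x4 → x1) → (x1 → x2))   [eliminate →]
≡ ¬(¬x4 ∨ x2 ∨ x1) ∨ ¬(¬x4 → x1) ∨ (x1 → x2)   [eliminate →]
≡ ¬(¬x4 ∨ x2 ∨ x1) ∨ ¬(¬¬x4 ∨ x1) ∨ (x1 → x2)   [eliminate →]
≡ ¬(¬x4 ∨ x2 ∨ x1) ∨ ¬(¬¬x4 ∨ x1) ∨ ¬x1 ∨ x2   [eliminate →]
≡ (¬¬x4 ∧ ¬x2 ∧ ¬x1) ∨ ¬(¬¬x4 ∨ x1) ∨ ¬x1 ∨ x2   [De Morgan]
≡ (x4 ∧ ¬x2 ∧ ¬x1) ∨ ¬(¬¬x4 ∨ x1) ∨ ¬x1 ∨ x2   [double negation]
≡ (x4 ∧ ¬x2 ∧ ¬x1) ∨ (¬¬¬x4 ∧ ¬x1) ∨ ¬x1 ∨ x2   [De Morgan]
≡ (x4 ∧ ¬x2 ∧ ¬x1) ∨ (¬x4 ∧ ¬x1) ∨ ¬x1 ∨ x2   [double negation]
≡ (x4 ∨ ¬x4 ∨ ¬x1 ∨ x2) ∧ (x4 ∨ ¬x1 ∨ ¬x1 ∨ x2) ∧ (¬x2 ∨ ¬x4 ∨ ¬x1 ∨ x2) ∧ (¬x2 ∨ ¬x1 ∨ ¬x1 ∨ x2) ∧ (¬x1 ∨ ¬x4 ∨ ¬x1 ∨ x2) ∧ (¬x1 ∨ ¬x1 ∨ ¬x1 ∨ x2)   [distribute ∨ over ∧]
≡ ¬x1 ∨ x2   [simplify]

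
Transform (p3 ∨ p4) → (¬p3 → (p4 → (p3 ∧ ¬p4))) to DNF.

p3 ∨ ¬p4

(p3 ∨ p4) → (¬p3 → (p4 → (p3 ∧ ¬p4)))
≡ ¬(p3 ∨ p4) ∨ (¬p3 → (p4 → (p3 ∧ ¬p4)))   (eliminate →)
≡ ¬(p3 ∨ p4) ∨ ¬¬p3 ∨ (p4 → (p3 ∧ ¬p4))   (eliminate →)
≡ ¬(p3 ∨ p4) ∨ ¬¬p3 ∨ ¬p4 ∨ (p3 ∧ ¬p4)   (eliminate →)
≡ (¬p3 ∧ ¬p4) ∨ ¬¬p3 ∨ ¬p4 ∨ (p3 ∧ ¬p4)   (De Morgan)
≡ (¬p3 ∧ ¬p4) ∨ p3 ∨ ¬p4 ∨ (p3 ∧ ¬p4)   (double negation)
≡ p3 ∨ ¬p4   (simplify)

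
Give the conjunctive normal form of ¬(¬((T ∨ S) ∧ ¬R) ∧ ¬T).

¬(¬((T ∨ S) ∧ ¬R) ∧ ¬T)
≡ ¬¬((T ∨ S) ∧ ¬R) ∨ ¬¬T   [De Morgan]
≡ (T ∨ S) ∧ ¬R ∨ ¬¬T   [double negation]
≡ (T ∨ S) ∧ ¬R ∨ T   [double negation]
≡ (T ∨ S ∨ T) ∧ (¬R ∨ T)   [distribute ∨ over ∧]
≡ (T ∨ S) ∧ (¬R ∨ T)   [simplify]

(T ∨ S) ∧ (¬R ∨ T)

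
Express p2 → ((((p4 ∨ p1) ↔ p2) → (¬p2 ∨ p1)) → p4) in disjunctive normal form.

p2 → ((((p4 ∨ p1) ↔ p2) → (¬p2 ∨ p1)) → p4)
⇔ ¬p2 ∨ ((((p4 ∨ p1) ↔ p2) → (¬p2 ∨ p1)) → p4)
⇔ ¬p2 ∨ ¬(((p4 ∨ p1) ↔ p2) → (¬p2 ∨ p1)) ∨ p4
⇔ ¬p2 ∨ ¬(¬((p4 ∨ p1) ↔ p2) ∨ ¬p2 ∨ p1) ∨ p4
⇔ ¬p2 ∨ ¬(¬(((p4 ∨ p1) → p2) ∧ (p2 → (p4 ∨ p1))) ∨ ¬p2 ∨ p1) ∨ p4
⇔ ¬p2 ∨ ¬(¬((¬(p4 ∨ p1) ∨ p2) ∧ (p2 → (p4 ∨ p1))) ∨ ¬p2 ∨ p1) ∨ p4
⇔ ¬p2 ∨ ¬(¬((¬(p4 ∨ p1) ∨ p2) ∧ (¬p2 ∨ p4 ∨ p1)) ∨ ¬p2 ∨ p1) ∨ p4
⇔ ¬p2 ∨ (¬¬((¬(p4 ∨ p1) ∨ p2) ∧ (¬p2 ∨ p4 ∨ p1)) ∧ ¬¬p2 ∧ ¬p1) ∨ p4
⇔ ¬p2 ∨ ((¬(p4 ∨ p1) ∨ p2) ∧ (¬p2 ∨ p4 ∨ p1) ∧ ¬¬p2 ∧ ¬p1) ∨ p4
⇔ ¬p2 ∨ (((¬p4 ∧ ¬p1) ∨ p2) ∧ (¬p2 ∨ p4 ∨ p1) ∧ ¬¬p2 ∧ ¬p1) ∨ p4
⇔ ¬p2 ∨ (((¬p4 ∧ ¬p1) ∨ p2) ∧ (¬p2 ∨ p4 ∨ p1) ∧ p2 ∧ ¬p1) ∨ p4
⇔ ¬p2 ∨ (¬p4 ∧ ¬p1 ∧ ¬p2 ∧ p2 ∧ ¬p1) ∨ (¬p4 ∧ ¬p1 ∧ p4 ∧ p2 ∧ ¬p1) ∨ (¬p4 ∧ ¬p1 ∧ p1 ∧ p2 ∧ ¬p1) ∨ (p2 ∧ ¬p2 ∧ p2 ∧ ¬p1) ∨ (p2 ∧ p4 ∧ p2 ∧ ¬p1) ∨ (p2 ∧ p1 ∧ p2 ∧ ¬p1) ∨ p4
⇔ ¬p2 ∨ p4

¬p2 ∨ p4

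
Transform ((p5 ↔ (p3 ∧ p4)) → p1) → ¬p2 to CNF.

(¬p5 ∨ p3 ∨ ¬p2) ∧ (¬p5 ∨ p4 ∨ ¬p2) ∧ (¬p3 ∨ ¬p4 ∨ p5 ∨ ¬p2) ∧ (¬p1 ∨ ¬p2)

((p5 ↔ (p3 ∧ p4)) → p1) → ¬p2
⇔ ¬((p5 ↔ (p3 ∧ p4)) → p1) ∨ ¬p2   — eliminate →
⇔ ¬(¬(p5 ↔ (p3 ∧ p4)) ∨ p1) ∨ ¬p2   — eliminate →
⇔ ¬(¬((p5 → (p3 ∧ p4)) ∧ ((p3 ∧ p4) → p5)) ∨ p1) ∨ ¬p2   — eliminate ↔
⇔ ¬(¬((¬p5 ∨ (p3 ∧ p4)) ∧ ((p3 ∧ p4) → p5)) ∨ p1) ∨ ¬p2   — eliminate →
⇔ ¬(¬((¬p5 ∨ (p3 ∧ p4)) ∧ (¬(p3 ∧ p4) ∨ p5)) ∨ p1) ∨ ¬p2   — eliminate →
⇔ (¬¬((¬p5 ∨ (p3 ∧ p4)) ∧ (¬(p3 ∧ p4) ∨ p5)) ∧ ¬p1) ∨ ¬p2   — De Morgan
⇔ ((¬p5 ∨ (p3 ∧ p4)) ∧ (¬(p3 ∧ p4) ∨ p5) ∧ ¬p1) ∨ ¬p2   — double negation
⇔ ((¬p5 ∨ (p3 ∧ p4)) ∧ (¬p3 ∨ ¬p4 ∨ p5) ∧ ¬p1) ∨ ¬p2   — De Morgan
⇔ (¬p5 ∨ p3 ∨ ¬p2) ∧ (¬p5 ∨ p4 ∨ ¬p2) ∧ (¬p3 ∨ ¬p4 ∨ p5 ∨ ¬p2) ∧ (¬p1 ∨ ¬p2)   — distribute ∨ over ∧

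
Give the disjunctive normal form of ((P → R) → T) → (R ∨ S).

((P → R) → T) → (R ∨ S)
⇔ ¬((P → R) → T) ∨ R ∨ S   (eliminate →)
⇔ ¬(¬(P → R) ∨ T) ∨ R ∨ S   (eliminate →)
⇔ ¬(¬(¬P ∨ R) ∨ T) ∨ R ∨ S   (eliminate →)
⇔ (¬¬(¬P ∨ R) ∧ ¬T) ∨ R ∨ S   (De Morgan)
⇔ ((¬P ∨ R) ∧ ¬T) ∨ R ∨ S   (double negation)
⇔ (¬P ∧ ¬T) ∨ (R ∧ ¬T) ∨ R ∨ S   (distribute ∧ over ∨)
⇔ (¬P ∧ ¬T) ∨ R ∨ S   (simplify)

(¬P ∧ ¬T) ∨ R ∨ S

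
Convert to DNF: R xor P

R xor P
⇔ (R & ~P) | (~R & P)   (expand xor)

(R & ~P) | (~R & P)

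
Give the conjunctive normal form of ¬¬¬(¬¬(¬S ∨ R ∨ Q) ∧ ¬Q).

¬¬¬(¬¬(¬S ∨ R ∨ Q) ∧ ¬Q)
≡ ¬(¬¬(¬S ∨ R ∨ Q) ∧ ¬Q)   — double negation
≡ ¬¬¬(¬S ∨ R ∨ Q) ∨ ¬¬Q   — De Morgan
≡ ¬(¬S ∨ R ∨ Q) ∨ ¬¬Q   — double negation
≡ (¬¬S ∧ ¬R ∧ ¬Q) ∨ ¬¬Q   — De Morgan
≡ (S ∧ ¬R ∧ ¬Q) ∨ ¬¬Q   — double negation
≡ (S ∧ ¬R ∧ ¬Q) ∨ Q   — double negation
≡ (S ∨ Q) ∧ (¬R ∨ Q) ∧ (¬Q ∨ Q)   — distribute ∨ over ∧
≡ (S ∨ Q) ∧ (¬R ∨ Q)   — simplify

(S ∨ Q) ∧ (¬R ∨ Q)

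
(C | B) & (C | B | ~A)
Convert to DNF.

C | B

(C | B) & (C | B | ~A)
≡ (C & C) | (C & B) | (C & ~A) | (B & C) | (B & B) | (B & ~A)   [distribute & over |]
≡ C | B   [simplify]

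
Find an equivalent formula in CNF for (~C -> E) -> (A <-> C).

(~C | A) & (~E | ~A | C)

(~C -> E) -> (A <-> C)
≡ ~(~C -> E) | (A <-> C)   [eliminate ->]
≡ ~(~~C | E) | (A <-> C)   [eliminate ->]
≡ ~(~~C | E) | ((A -> C) & (C -> A))   [eliminate <->]
≡ ~(~~C | E) | ((~A | C) & (C -> A))   [eliminate ->]
≡ ~(~~C | E) | ((~A | C) & (~C | A))   [eliminate ->]
≡ (~~~C & ~E) | ((~A | C) & (~C | A))   [De Morgan]
≡ (~C & ~E) | ((~A | C) & (~C | A))   [double negation]
≡ (~C | ~A | C) & (~C | ~C | A) & (~E | ~A | C) & (~E | ~C | A)   [distribute | over &]
≡ (~C | A) & (~E | ~A | C)   [simplify]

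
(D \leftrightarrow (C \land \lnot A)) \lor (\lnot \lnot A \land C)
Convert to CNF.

(\lnot D \lor C) \land (\lnot C \lor A \lor D)

(D \leftrightarrow (C \land \lnot A)) \lor (\lnot \lnot A \land C)
⇔ ((D \to (C \land \lnot A)) \land ((C \land \lnot A) \to D)) \lor (\lnot \lnot A \land C)   (eliminate \leftrightarrow)
⇔ ((\lnot D \lor (C \land \lnot A)) \land ((C \land \lnot A) \to D)) \lor (\lnot \lnot A \land C)   (eliminate \to)
⇔ ((\lnot D \lor (C \land \lnot A)) \land (\lnot (C \land \lnot A) \lor D)) \lor (\lnot \lnot A \land C)   (eliminate \to)
⇔ ((\lnot D \lor (C \land \lnot A)) \land (\lnot C \lor \lnot \lnot A \lor D)) \lor (\lnot \lnot A \land C)   (De Morgan)
⇔ ((\lnot D \lor (C \land \lnot A)) \land (\lnot C \lor A \lor D)) \lor (\lnot \lnot A \land C)   (double negation)
⇔ ((\lnot D \lor (C \land \lnot A)) \land (\lnot C \lor A \lor D)) \lor (A \land C)   (double negation)
⇔ (\lnot D \lor C \lor A) \land (\lnot D \lor C \lor C) \land (\lnot D \lor \lnot A \lor A) \land (\lnot D \lor \lnot A \lor C) \land (\lnot C \lor A \lor D \lor A) \land (\lnot C \lor A \lor D \lor C)   (distribute \lor over \land)
⇔ (\lnot D \lor C) \land (\lnot C \lor A \lor D)   (simplify)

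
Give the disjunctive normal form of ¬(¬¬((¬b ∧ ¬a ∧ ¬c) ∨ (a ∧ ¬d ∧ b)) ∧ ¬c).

(b ∧ ¬a) ∨ (b ∧ d) ∨ (a ∧ d) ∨ (a ∧ ¬b) ∨ c

¬(¬¬((¬b ∧ ¬a ∧ ¬c) ∨ (a ∧ ¬d ∧ b)) ∧ ¬c)
⇔ ¬¬¬((¬b ∧ ¬a ∧ ¬c) ∨ (a ∧ ¬d ∧ b)) ∨ ¬¬c   [De Morgan]
⇔ ¬((¬b ∧ ¬a ∧ ¬c) ∨ (a ∧ ¬d ∧ b)) ∨ ¬¬c   [double negation]
⇔ (¬(¬b ∧ ¬a ∧ ¬c) ∧ ¬(a ∧ ¬d ∧ b)) ∨ ¬¬c   [De Morgan]
⇔ ((¬¬b ∨ ¬¬a ∨ ¬¬c) ∧ ¬(a ∧ ¬d ∧ b)) ∨ ¬¬c   [De Morgan]
⇔ ((b ∨ ¬¬a ∨ ¬¬c) ∧ ¬(a ∧ ¬d ∧ b)) ∨ ¬¬c   [double negation]
⇔ ((b ∨ a ∨ ¬¬c) ∧ ¬(a ∧ ¬d ∧ b)) ∨ ¬¬c   [double negation]
⇔ ((b ∨ a ∨ c) ∧ ¬(a ∧ ¬d ∧ b)) ∨ ¬¬c   [double negation]
⇔ ((b ∨ a ∨ c) ∧ (¬a ∨ ¬¬d ∨ ¬b)) ∨ ¬¬c   [De Morgan]
⇔ ((b ∨ a ∨ c) ∧ (¬a ∨ d ∨ ¬b)) ∨ ¬¬c   [double negation]
⇔ ((b ∨ a ∨ c) ∧ (¬a ∨ d ∨ ¬b)) ∨ c   [double negation]
⇔ (b ∧ ¬a) ∨ (b ∧ d) ∨ (b ∧ ¬b) ∨ (a ∧ ¬a) ∨ (a ∧ d) ∨ (a ∧ ¬b) ∨ (c ∧ ¬a) ∨ (c ∧ d) ∨ (c ∧ ¬b) ∨ c   [distribute ∧ over ∨]
⇔ (b ∧ ¬a) ∨ (b ∧ d) ∨ (a ∧ d) ∨ (a ∧ ¬b) ∨ c   [simplify]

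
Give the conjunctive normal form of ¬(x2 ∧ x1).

¬x2 ∨ ¬x1

¬(x2 ∧ x1)
≡ ¬x2 ∨ ¬x1   — De Morgan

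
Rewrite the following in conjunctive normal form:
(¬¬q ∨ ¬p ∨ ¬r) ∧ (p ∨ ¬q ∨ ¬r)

(¬¬q ∨ ¬p ∨ ¬r) ∧ (p ∨ ¬q ∨ ¬r)
= (q ∨ ¬p ∨ ¬r) ∧ (p ∨ ¬q ∨ ¬r)   [double negation]

(q ∨ ¬p ∨ ¬r) ∧ (p ∨ ¬q ∨ ¬r)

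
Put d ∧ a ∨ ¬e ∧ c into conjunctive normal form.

d ∧ a ∨ ¬e ∧ c
= (d ∨ ¬e) ∧ (d ∨ c) ∧ (a ∨ ¬e) ∧ (a ∨ c)   [distribute ∨ over ∧]

(d ∨ ¬e) ∧ (d ∨ c) ∧ (a ∨ ¬e) ∧ (a ∨ c)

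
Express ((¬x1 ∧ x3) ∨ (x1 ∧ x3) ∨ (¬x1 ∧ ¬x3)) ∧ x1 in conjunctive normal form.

(¬x1 ∨ x3) ∧ x1

((¬x1 ∧ x3) ∨ (x1 ∧ x3) ∨ (¬x1 ∧ ¬x3)) ∧ x1
= (¬x1 ∨ x1 ∨ ¬x1) ∧ (¬x1 ∨ x1 ∨ ¬x3) ∧ (¬x1 ∨ x3 ∨ ¬x1) ∧ (¬x1 ∨ x3 ∨ ¬x3) ∧ (x3 ∨ x1 ∨ ¬x1) ∧ (x3 ∨ x1 ∨ ¬x3) ∧ (x3 ∨ x3 ∨ ¬x1) ∧ (x3 ∨ x3 ∨ ¬x3) ∧ x1   (distribute ∨ over ∧)
= (¬x1 ∨ x3) ∧ x1   (simplify)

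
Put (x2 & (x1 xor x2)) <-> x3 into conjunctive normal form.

(x2 & (x1 xor x2)) <-> x3
≡ ((x2 & (x1 xor x2)) -> x3) & (x3 -> (x2 & (x1 xor x2)))   — eliminate <->
≡ (~(x2 & (x1 xor x2)) | x3) & (x3 -> (x2 & (x1 xor x2)))   — eliminate ->
≡ (~(x2 & (x1 | x2) & ~(x1 & x2)) | x3) & (x3 -> (x2 & (x1 xor x2)))   — expand xor
≡ (~(x2 & (x1 | x2) & ~(x1 & x2)) | x3) & (~x3 | (x2 & (x1 xor x2)))   — eliminate ->
≡ (~(x2 & (x1 | x2) & ~(x1 & x2)) | x3) & (~x3 | (x2 & (x1 | x2) & ~(x1 & x2)))   — expand xor
≡ (~x2 | ~(x1 | x2) | ~~(x1 & x2) | x3) & (~x3 | (x2 & (x1 | x2) & ~(x1 & x2)))   — De Morgan
≡ (~x2 | (~x1 & ~x2) | ~~(x1 & x2) | x3) & (~x3 | (x2 & (x1 | x2) & ~(x1 & x2)))   — De Morgan
≡ (~x2 | (~x1 & ~x2) | (x1 & x2) | x3) & (~x3 | (x2 & (x1 | x2) & ~(x1 & x2)))   — double negation
≡ (~x2 | (~x1 & ~x2) | (x1 & x2) | x3) & (~x3 | (x2 & (x1 | x2) & (~x1 | ~x2)))   — De Morgan
≡ (~x2 | ~x1 | x1 | x3) & (~x2 | ~x1 | x2 | x3) & (~x2 | ~x2 | x1 | x3) & (~x2 | ~x2 | x2 | x3) & (~x3 | x2) & (~x3 | x1 | x2) & (~x3 | ~x1 | ~x2)   — distribute | over &
≡ (~x2 | x1 | x3) & (~x3 | x2) & (~x3 | ~x1 | ~x2)   — simplify

(~x2 | x1 | x3) & (~x3 | x2) & (~x3 | ~x1 | ~x2)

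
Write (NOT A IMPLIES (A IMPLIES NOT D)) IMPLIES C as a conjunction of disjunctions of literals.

(NOT A OR C) AND (A OR C) AND (D OR C)

(NOT A IMPLIES (A IMPLIES NOT D)) IMPLIES C
≡ NOT (NOT A IMPLIES (A IMPLIES NOT D)) OR C   [eliminate IMPLIES]
≡ NOT (NOT NOT A OR (A IMPLIES NOT D)) OR C   [eliminate IMPLIES]
≡ NOT (NOT NOT A OR NOT A OR NOT D) OR C   [eliminate IMPLIES]
≡ (NOT NOT NOT A AND NOT NOT A AND NOT NOT D) OR C   [De Morgan]
≡ (NOT A AND NOT NOT A AND NOT NOT D) OR C   [double negation]
≡ (NOT A AND A AND NOT NOT D) OR C   [double negation]
≡ (NOT A AND A AND D) OR C   [double negation]
≡ (NOT A OR C) AND (A OR C) AND (D OR C)   [distribute OR over AND]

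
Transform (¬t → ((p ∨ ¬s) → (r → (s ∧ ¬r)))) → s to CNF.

(¬t → ((p ∨ ¬s) → (r → (s ∧ ¬r)))) → s
⇔ ¬(¬t → ((p ∨ ¬s) → (r → (s ∧ ¬r)))) ∨ s   [eliminate →]
⇔ ¬(¬¬t ∨ ((p ∨ ¬s) → (r → (s ∧ ¬r)))) ∨ s   [eliminate →]
⇔ ¬(¬¬t ∨ ¬(p ∨ ¬s) ∨ (r → (s ∧ ¬r))) ∨ s   [eliminate →]
⇔ ¬(¬¬t ∨ ¬(p ∨ ¬s) ∨ ¬r ∨ (s ∧ ¬r)) ∨ s   [eliminate →]
⇔ (¬¬¬t ∧ ¬¬(p ∨ ¬s) ∧ ¬¬r ∧ ¬(s ∧ ¬r)) ∨ s   [De Morgan]
⇔ (¬t ∧ ¬¬(p ∨ ¬s) ∧ ¬¬r ∧ ¬(s ∧ ¬r)) ∨ s   [double negation]
⇔ (¬t ∧ (p ∨ ¬s) ∧ ¬¬r ∧ ¬(s ∧ ¬r)) ∨ s   [double negation]
⇔ (¬t ∧ (p ∨ ¬s) ∧ r ∧ ¬(s ∧ ¬r)) ∨ s   [double negation]
⇔ (¬t ∧ (p ∨ ¬s) ∧ r ∧ (¬s ∨ ¬¬r)) ∨ s   [De Morgan]
⇔ (¬t ∧ (p ∨ ¬s) ∧ r ∧ (¬s ∨ r)) ∨ s   [double negation]
⇔ (¬t ∨ s) ∧ (p ∨ ¬s ∨ s) ∧ (r ∨ s) ∧ (¬s ∨ r ∨ s)   [distribute ∨ over ∧]
⇔ (¬t ∨ s) ∧ (r ∨ s)   [simplify]

(¬t ∨ s) ∧ (r ∨ s)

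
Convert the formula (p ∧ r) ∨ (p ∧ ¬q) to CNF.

p ∧ (r ∨ ¬q)

(p ∧ r) ∨ (p ∧ ¬q)
≡ (p ∨ p) ∧ (p ∨ ¬q) ∧ (r ∨ p) ∧ (r ∨ ¬q)   (distribute ∨ over ∧)
≡ p ∧ (r ∨ ¬q)   (simplify)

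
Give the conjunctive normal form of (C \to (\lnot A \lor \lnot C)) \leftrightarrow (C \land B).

C \land (A \lor B) \land (\lnot C \lor \lnot B \lor \lnot A)

(C \to (\lnot A \lor \lnot C)) \leftrightarrow (C \land B)
≡ ((C \to (\lnot A \lor \lnot C)) \to (C \land B)) \land ((C \land B) \to (C \to (\lnot A \lor \lnot C)))   (eliminate \leftrightarrow)
≡ (\lnot (C \to (\lnot A \lor \lnot C)) \lor (C \land B)) \land ((C \land B) \to (C \to (\lnot A \lor \lnot C)))   (eliminate \to)
≡ (\lnot (\lnot C \lor \lnot A \lor \lnot C) \lor (C \land B)) \land ((C \land B) \to (C \to (\lnot A \lor \lnot C)))   (eliminate \to)
≡ (\lnot (\lnot C \lor \lnot A \lor \lnot C) \lor (C \land B)) \land (\lnot (C \land B) \lor (C \to (\lnot A \lor \lnot C)))   (eliminate \to)
≡ (\lnot (\lnot C \lor \lnot A \lor \lnot C) \lor (C \land B)) \land (\lnot (C \land B) \lor \lnot C \lor \lnot A \lor \lnot C)   (eliminate \to)
≡ ((\lnot \lnot C \land \lnot \lnot A \land \lnot \lnot C) \lor (C \land B)) \land (\lnot (C \land B) \lor \lnot C \lor \lnot A \lor \lnot C)   (De Morgan)
≡ ((C \land \lnot \lnot A \land \lnot \lnot C) \lor (C \land B)) \land (\lnot (C \land B) \lor \lnot C \lor \lnot A \lor \lnot C)   (double negation)
≡ ((C \land A \land \lnot \lnot C) \lor (C \land B)) \land (\lnot (C \land B) \lor \lnot C \lor \lnot A \lor \lnot C)   (double negation)
≡ ((C \land A \land C) \lor (C \land B)) \land (\lnot (C \land B) \lor \lnot C \lor \lnot A \lor \lnot C)   (double negation)
≡ ((C \land A \land C) \lor (C \land B)) \land (\lnot C \lor \lnot B \lor \lnot C \lor \lnot A \lor \lnot C)   (De Morgan)
≡ (C \lor C) \land (C \lor B) \land (A \lor C) \land (A \lor B) \land (C \lor C) \land (C \lor B) \land (\lnot C \lor \lnot B \lor \lnot C \lor \lnot A \lor \lnot C)   (distribute \lor over \land)
≡ C \land (A \lor B) \land (\lnot C \lor \lnot B \lor \lnot A)   (simplify)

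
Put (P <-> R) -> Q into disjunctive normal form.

(P <-> R) -> Q
⇔ ~(P <-> R) | Q
⇔ ~((P -> R) & (R -> P)) | Q
⇔ ~((~P | R) & (R -> P)) | Q
⇔ ~((~P | R) & (~R | P)) | Q
⇔ ~(~P | R) | ~(~R | P) | Q
⇔ (~~P & ~R) | ~(~R | P) | Q
⇔ (P & ~R) | ~(~R | P) | Q
⇔ (P & ~R) | (~~R & ~P) | Q
⇔ (P & ~R) | (R & ~P) | Q

(P & ~R) | (R & ~P) | Q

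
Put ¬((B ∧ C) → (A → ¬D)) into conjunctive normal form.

B ∧ C ∧ A ∧ D

¬((B ∧ C) → (A → ¬D))
⇔ ¬(¬(B ∧ C) ∨ (A → ¬D))   (eliminate →)
⇔ ¬(¬(B ∧ C) ∨ ¬A ∨ ¬D)   (eliminate →)
⇔ ¬¬(B ∧ C) ∧ ¬¬A ∧ ¬¬D   (De Morgan)
⇔ B ∧ C ∧ ¬¬A ∧ ¬¬D   (double negation)
⇔ B ∧ C ∧ A ∧ ¬¬D   (double negation)
⇔ B ∧ C ∧ A ∧ D   (double negation)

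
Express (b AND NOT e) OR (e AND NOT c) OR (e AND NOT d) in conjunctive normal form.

(b AND NOT e) OR (e AND NOT c) OR (e AND NOT d)
= (b OR e OR e) AND (b OR e OR NOT d) AND (b OR NOT c OR e) AND (b OR NOT c OR NOT d) AND (NOT e OR e OR e) AND (NOT e OR e OR NOT d) AND (NOT e OR NOT c OR e) AND (NOT e OR NOT c OR NOT d)   — distribute OR over AND
= (b OR e) AND (b OR NOT c OR NOT d) AND (NOT e OR NOT c OR NOT d)   — simplify

(b OR e) AND (b OR NOT c OR NOT d) AND (NOT e OR NOT c OR NOT d)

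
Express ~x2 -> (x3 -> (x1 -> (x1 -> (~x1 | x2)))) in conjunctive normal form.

~x2 -> (x3 -> (x1 -> (x1 -> (~x1 | x2))))
= ~~x2 | (x3 -> (x1 -> (x1 -> (~x1 | x2))))   [eliminate ->]
= ~~x2 | ~x3 | (x1 -> (x1 -> (~x1 | x2)))   [eliminate ->]
= ~~x2 | ~x3 | ~x1 | (x1 -> (~x1 | x2))   [eliminate ->]
= ~~x2 | ~x3 | ~x1 | ~x1 | ~x1 | x2   [eliminate ->]
= x2 | ~x3 | ~x1 | ~x1 | ~x1 | x2   [double negation]
= x2 | ~x3 | ~x1   [simplify]

x2 | ~x3 | ~x1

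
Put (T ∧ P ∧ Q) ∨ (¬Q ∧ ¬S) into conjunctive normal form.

(T ∧ P ∧ Q) ∨ (¬Q ∧ ¬S)
≡ (T ∨ ¬Q) ∧ (T ∨ ¬S) ∧ (P ∨ ¬Q) ∧ (P ∨ ¬S) ∧ (Q ∨ ¬Q) ∧ (Q ∨ ¬S)
≡ (T ∨ ¬Q) ∧ (T ∨ ¬S) ∧ (P ∨ ¬Q) ∧ (P ∨ ¬S) ∧ (Q ∨ ¬S)

(T ∨ ¬Q) ∧ (T ∨ ¬S) ∧ (P ∨ ¬Q) ∧ (P ∨ ¬S) ∧ (Q ∨ ¬S)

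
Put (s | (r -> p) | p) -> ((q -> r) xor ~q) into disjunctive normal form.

(s | (r -> p) | p) -> ((q -> r) xor ~q)
≡ ~(s | (r -> p) | p) | ((q -> r) xor ~q)
≡ ~(s | ~r | p | p) | ((q -> r) xor ~q)
≡ ~(s | ~r | p | p) | ((q -> r) & ~~q) | (~(q -> r) & ~q)
≡ ~(s | ~r | p | p) | ((~q | r) & ~~q) | (~(q -> r) & ~q)
≡ ~(s | ~r | p | p) | ((~q | r) & ~~q) | (~(~q | r) & ~q)
≡ (~s & ~~r & ~p & ~p) | ((~q | r) & ~~q) | (~(~q | r) & ~q)
≡ (~s & r & ~p & ~p) | ((~q | r) & ~~q) | (~(~q | r) & ~q)
≡ (~s & r & ~p & ~p) | ((~q | r) & q) | (~(~q | r) & ~q)
≡ (~s & r & ~p & ~p) | ((~q | r) & q) | (~~q & ~r & ~q)
≡ (~s & r & ~p & ~p) | ((~q | r) & q) | (q & ~r & ~q)
≡ (~s & r & ~p & ~p) | (~q & q) | (r & q) | (q & ~r & ~q)
≡ (~s & r & ~p) | (r & q)

(~s & r & ~p) | (r & q)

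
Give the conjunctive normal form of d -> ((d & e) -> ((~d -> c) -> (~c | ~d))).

~d | ~e | ~c

d -> ((d & e) -> ((~d -> c) -> (~c | ~d)))
= ~d | ((d & e) -> ((~d -> c) -> (~c | ~d)))   — eliminate ->
= ~d | ~(d & e) | ((~d -> c) -> (~c | ~d))   — eliminate ->
= ~d | ~(d & e) | ~(~d -> c) | ~c | ~d   — eliminate ->
= ~d | ~(d & e) | ~(~~d | c) | ~c | ~d   — eliminate ->
= ~d | ~d | ~e | ~(~~d | c) | ~c | ~d   — De Morgan
= ~d | ~d | ~e | (~~~d & ~c) | ~c | ~d   — De Morgan
= ~d | ~d | ~e | (~d & ~c) | ~c | ~d   — double negation
= (~d | ~d | ~e | ~d | ~c | ~d) & (~d | ~d | ~e | ~c | ~c | ~d)   — distribute | over &
= ~d | ~e | ~c   — simplify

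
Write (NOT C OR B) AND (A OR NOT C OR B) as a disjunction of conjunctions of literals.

NOT C OR B

(NOT C OR B) AND (A OR NOT C OR B)
= (NOT C AND A) OR (NOT C AND NOT C) OR (NOT C AND B) OR (B AND A) OR (B AND NOT C) OR (B AND B)
= NOT C OR B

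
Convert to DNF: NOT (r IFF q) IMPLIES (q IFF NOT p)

(NOT r AND NOT q) OR (q AND r) OR (NOT q AND p) OR (NOT p AND q)

NOT (r IFF q) IMPLIES (q IFF NOT p)
= NOT NOT (r IFF q) OR (q IFF NOT p)   (eliminate IMPLIES)
= NOT NOT ((r IMPLIES q) AND (q IMPLIES r)) OR (q IFF NOT p)   (eliminate IFF)
= NOT NOT ((NOT r OR q) AND (q IMPLIES r)) OR (q IFF NOT p)   (eliminate IMPLIES)
= NOT NOT ((NOT r OR q) AND (NOT q OR r)) OR (q IFF NOT p)   (eliminate IMPLIES)
= NOT NOT ((NOT r OR q) AND (NOT q OR r)) OR ((q IMPLIES NOT p) AND (NOT p IMPLIES q))   (eliminate IFF)
= NOT NOT ((NOT r OR q) AND (NOT q OR r)) OR ((NOT q OR NOT p) AND (NOT p IMPLIES q))   (eliminate IMPLIES)
= NOT NOT ((NOT r OR q) AND (NOT q OR r)) OR ((NOT q OR NOT p) AND (NOT NOT p OR q))   (eliminate IMPLIES)
= ((NOT r OR q) AND (NOT q OR r)) OR ((NOT q OR NOT p) AND (NOT NOT p OR q))   (double negation)
= ((NOT r OR q) AND (NOT q OR r)) OR ((NOT q OR NOT p) AND (p OR q))   (double negation)
= (NOT r AND NOT q) OR (NOT r AND r) OR (q AND NOT q) OR (q AND r) OR (NOT q AND p) OR (NOT q AND q) OR (NOT p AND p) OR (NOT p AND q)   (distribute AND over OR)
= (NOT r AND NOT q) OR (q AND r) OR (NOT q AND p) OR (NOT p AND q)   (simplify)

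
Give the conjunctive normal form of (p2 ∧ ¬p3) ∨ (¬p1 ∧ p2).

(p2 ∧ ¬p3) ∨ (¬p1 ∧ p2)
≡ (p2 ∨ ¬p1) ∧ (p2 ∨ p2) ∧ (¬p3 ∨ ¬p1) ∧ (¬p3 ∨ p2)
≡ p2 ∧ (¬p3 ∨ ¬p1)

p2 ∧ (¬p3 ∨ ¬p1)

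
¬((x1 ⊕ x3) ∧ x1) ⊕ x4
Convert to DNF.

¬((x1 ⊕ x3) ∧ x1) ⊕ x4
= (¬((x1 ⊕ x3) ∧ x1) ∧ ¬x4) ∨ (¬¬((x1 ⊕ x3) ∧ x1) ∧ x4)   — expand ⊕
= (¬(((x1 ∧ ¬x3) ∨ (¬x1 ∧ x3)) ∧ x1) ∧ ¬x4) ∨ (¬¬((x1 ⊕ x3) ∧ x1) ∧ x4)   — expand ⊕
= (¬(((x1 ∧ ¬x3) ∨ (¬x1 ∧ x3)) ∧ x1) ∧ ¬x4) ∨ (¬¬(((x1 ∧ ¬x3) ∨ (¬x1 ∧ x3)) ∧ x1) ∧ x4)   — expand ⊕
= ((¬((x1 ∧ ¬x3) ∨ (¬x1 ∧ x3)) ∨ ¬x1) ∧ ¬x4) ∨ (¬¬(((x1 ∧ ¬x3) ∨ (¬x1 ∧ x3)) ∧ x1) ∧ x4)   — De Morgan
= (((¬(x1 ∧ ¬x3) ∧ ¬(¬x1 ∧ x3)) ∨ ¬x1) ∧ ¬x4) ∨ (¬¬(((x1 ∧ ¬x3) ∨ (¬x1 ∧ x3)) ∧ x1) ∧ x4)   — De Morgan
= ((((¬x1 ∨ ¬¬x3) ∧ ¬(¬x1 ∧ x3)) ∨ ¬x1) ∧ ¬x4) ∨ (¬¬(((x1 ∧ ¬x3) ∨ (¬x1 ∧ x3)) ∧ x1) ∧ x4)   — De Morgan
= ((((¬x1 ∨ x3) ∧ ¬(¬x1 ∧ x3)) ∨ ¬x1) ∧ ¬x4) ∨ (¬¬(((x1 ∧ ¬x3) ∨ (¬x1 ∧ x3)) ∧ x1) ∧ x4)   — double negation
= ((((¬x1 ∨ x3) ∧ (¬¬x1 ∨ ¬x3)) ∨ ¬x1) ∧ ¬x4) ∨ (¬¬(((x1 ∧ ¬x3) ∨ (¬x1 ∧ x3)) ∧ x1) ∧ x4)   — De Morgan
= ((((¬x1 ∨ x3) ∧ (x1 ∨ ¬x3)) ∨ ¬x1) ∧ ¬x4) ∨ (¬¬(((x1 ∧ ¬x3) ∨ (¬x1 ∧ x3)) ∧ x1) ∧ x4)   — double negation
= ((((¬x1 ∨ x3) ∧ (x1 ∨ ¬x3)) ∨ ¬x1) ∧ ¬x4) ∨ (((x1 ∧ ¬x3) ∨ (¬x1 ∧ x3)) ∧ x1 ∧ x4)   — double negation
= (¬x1 ∧ x1 ∧ ¬x4) ∨ (¬x1 ∧ ¬x3 ∧ ¬x4) ∨ (x3 ∧ x1 ∧ ¬x4) ∨ (x3 ∧ ¬x3 ∧ ¬x4) ∨ (¬x1 ∧ ¬x4) ∨ (x1 ∧ ¬x3 ∧ x1 ∧ x4) ∨ (¬x1 ∧ x3 ∧ x1 ∧ x4)   — distribute ∧ over ∨
= (x3 ∧ x1 ∧ ¬x4) ∨ (¬x1 ∧ ¬x4) ∨ (x1 ∧ ¬x3 ∧ x4)   — simplify

(x3 ∧ x1 ∧ ¬x4) ∨ (¬x1 ∧ ¬x4) ∨ (x1 ∧ ¬x3 ∧ x4)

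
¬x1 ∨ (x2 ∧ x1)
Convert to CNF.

¬x1 ∨ (x2 ∧ x1)
= (¬x1 ∨ x2) ∧ (¬x1 ∨ x1)   [distribute ∨ over ∧]
= ¬x1 ∨ x2   [simplify]

¬x1 ∨ x2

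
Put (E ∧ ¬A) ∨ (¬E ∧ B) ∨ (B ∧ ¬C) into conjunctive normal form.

(E ∧ ¬A) ∨ (¬E ∧ B) ∨ (B ∧ ¬C)
= (E ∨ ¬E ∨ B) ∧ (E ∨ ¬E ∨ ¬C) ∧ (E ∨ B ∨ B) ∧ (E ∨ B ∨ ¬C) ∧ (¬A ∨ ¬E ∨ B) ∧ (¬A ∨ ¬E ∨ ¬C) ∧ (¬A ∨ B ∨ B) ∧ (¬A ∨ B ∨ ¬C)   — distribute ∨ over ∧
= (E ∨ B) ∧ (¬A ∨ ¬E ∨ ¬C) ∧ (¬A ∨ B)   — simplify

(E ∨ B) ∧ (¬A ∨ ¬E ∨ ¬C) ∧ (¬A ∨ B)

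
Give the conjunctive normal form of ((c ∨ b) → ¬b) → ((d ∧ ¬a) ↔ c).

((c ∨ b) → ¬b) → ((d ∧ ¬a) ↔ c)
≡ ¬((c ∨ b) → ¬b) ∨ ((d ∧ ¬a) ↔ c)   (eliminate →)
≡ ¬(¬(c ∨ b) ∨ ¬b) ∨ ((d ∧ ¬a) ↔ c)   (eliminate →)
≡ ¬(¬(c ∨ b) ∨ ¬b) ∨ (((d ∧ ¬a) → c) ∧ (c → (d ∧ ¬a)))   (eliminate ↔)
≡ ¬(¬(c ∨ b) ∨ ¬b) ∨ ((¬(d ∧ ¬a) ∨ c) ∧ (c → (d ∧ ¬a)))   (eliminate →)
≡ ¬(¬(c ∨ b) ∨ ¬b) ∨ ((¬(d ∧ ¬a) ∨ c) ∧ (¬c ∨ (d ∧ ¬a)))   (eliminate →)
≡ (¬¬(c ∨ b) ∧ ¬¬b) ∨ ((¬(d ∧ ¬a) ∨ c) ∧ (¬c ∨ (d ∧ ¬a)))   (De Morgan)
≡ ((c ∨ b) ∧ ¬¬b) ∨ ((¬(d ∧ ¬a) ∨ c) ∧ (¬c ∨ (d ∧ ¬a)))   (double negation)
≡ ((c ∨ b) ∧ b) ∨ ((¬(d ∧ ¬a) ∨ c) ∧ (¬c ∨ (d ∧ ¬a)))   (double negation)
≡ ((c ∨ b) ∧ b) ∨ ((¬d ∨ ¬¬a ∨ c) ∧ (¬c ∨ (d ∧ ¬a)))   (De Morgan)
≡ ((c ∨ b) ∧ b) ∨ ((¬d ∨ a ∨ c) ∧ (¬c ∨ (d ∧ ¬a)))   (double negation)
≡ (c ∨ b ∨ ¬d ∨ a ∨ c) ∧ (c ∨ b ∨ ¬c ∨ d) ∧ (c ∨ b ∨ ¬c ∨ ¬a) ∧ (b ∨ ¬d ∨ a ∨ c) ∧ (b ∨ ¬c ∨ d) ∧ (b ∨ ¬c ∨ ¬a)   (distribute ∨ over ∧)
≡ (c ∨ b ∨ ¬d ∨ a) ∧ (b ∨ ¬c ∨ d) ∧ (b ∨ ¬c ∨ ¬a)   (simplify)

(c ∨ b ∨ ¬d ∨ a) ∧ (b ∨ ¬c ∨ d) ∧ (b ∨ ¬c ∨ ¬a)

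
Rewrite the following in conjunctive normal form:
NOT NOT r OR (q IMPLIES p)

NOT NOT r OR (q IMPLIES p)
≡ NOT NOT r OR NOT q OR p   [eliminate IMPLIES]
≡ r OR NOT q OR p   [double negation]

r OR NOT q OR p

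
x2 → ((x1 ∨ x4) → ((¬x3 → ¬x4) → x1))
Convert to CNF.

¬x2 ∨ ¬x4 ∨ ¬x3 ∨ x1

x2 → ((x1 ∨ x4) → ((¬x3 → ¬x4) → x1))
⇔ ¬x2 ∨ ((x1 ∨ x4) → ((¬x3 → ¬x4) → x1))   (eliminate →)
⇔ ¬x2 ∨ ¬(x1 ∨ x4) ∨ ((¬x3 → ¬x4) → x1)   (eliminate →)
⇔ ¬x2 ∨ ¬(x1 ∨ x4) ∨ ¬(¬x3 → ¬x4) ∨ x1   (eliminate →)
⇔ ¬x2 ∨ ¬(x1 ∨ x4) ∨ ¬(¬¬x3 ∨ ¬x4) ∨ x1   (eliminate →)
⇔ ¬x2 ∨ (¬x1 ∧ ¬x4) ∨ ¬(¬¬x3 ∨ ¬x4) ∨ x1   (De Morgan)
⇔ ¬x2 ∨ (¬x1 ∧ ¬x4) ∨ (¬¬¬x3 ∧ ¬¬x4) ∨ x1   (De Morgan)
⇔ ¬x2 ∨ (¬x1 ∧ ¬x4) ∨ (¬x3 ∧ ¬¬x4) ∨ x1   (double negation)
⇔ ¬x2 ∨ (¬x1 ∧ ¬x4) ∨ (¬x3 ∧ x4) ∨ x1   (double negation)
⇔ (¬x2 ∨ ¬x1 ∨ ¬x3 ∨ x1) ∧ (¬x2 ∨ ¬x1 ∨ x4 ∨ x1) ∧ (¬x2 ∨ ¬x4 ∨ ¬x3 ∨ x1) ∧ (¬x2 ∨ ¬x4 ∨ x4 ∨ x1)   (distribute ∨ over ∧)
⇔ ¬x2 ∨ ¬x4 ∨ ¬x3 ∨ x1   (simplify)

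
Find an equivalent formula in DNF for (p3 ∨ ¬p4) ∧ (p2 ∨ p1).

(p3 ∨ ¬p4) ∧ (p2 ∨ p1)
≡ p3 ∧ p2 ∨ p3 ∧ p1 ∨ ¬p4 ∧ p2 ∨ ¬p4 ∧ p1   (distribute ∧ over ∨)

p3 ∧ p2 ∨ p3 ∧ p1 ∨ ¬p4 ∧ p2 ∨ ¬p4 ∧ p1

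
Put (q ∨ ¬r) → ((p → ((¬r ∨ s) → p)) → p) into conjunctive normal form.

(¬q ∨ p) ∧ (r ∨ p)

(q ∨ ¬r) → ((p → ((¬r ∨ s) → p)) → p)
= ¬(q ∨ ¬r) ∨ ((p → ((¬r ∨ s) → p)) → p)
= ¬(q ∨ ¬r) ∨ ¬(p → ((¬r ∨ s) → p)) ∨ p
= ¬(q ∨ ¬r) ∨ ¬(¬p ∨ ((¬r ∨ s) → p)) ∨ p
= ¬(q ∨ ¬r) ∨ ¬(¬p ∨ ¬(¬r ∨ s) ∨ p) ∨ p
= (¬q ∧ ¬¬r) ∨ ¬(¬p ∨ ¬(¬r ∨ s) ∨ p) ∨ p
= (¬q ∧ r) ∨ ¬(¬p ∨ ¬(¬r ∨ s) ∨ p) ∨ p
= (¬q ∧ r) ∨ (¬¬p ∧ ¬¬(¬r ∨ s) ∧ ¬p) ∨ p
= (¬q ∧ r) ∨ (p ∧ ¬¬(¬r ∨ s) ∧ ¬p) ∨ p
= (¬q ∧ r) ∨ (p ∧ (¬r ∨ s) ∧ ¬p) ∨ p
= (¬q ∨ p ∨ p) ∧ (¬q ∨ ¬r ∨ s ∨ p) ∧ (¬q ∨ ¬p ∨ p) ∧ (r ∨ p ∨ p) ∧ (r ∨ ¬r ∨ s ∨ p) ∧ (r ∨ ¬p ∨ p)
= (¬q ∨ p) ∧ (r ∨ p)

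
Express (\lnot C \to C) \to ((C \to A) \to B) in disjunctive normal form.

(\lnot C \to C) \to ((C \to A) \to B)
≡ \lnot (\lnot C \to C) \lor ((C \to A) \to B)   — eliminate \to
≡ \lnot (\lnot \lnot C \lor C) \lor ((C \to A) \to B)   — eliminate \to
≡ \lnot (\lnot \lnot C \lor C) \lor \lnot (C \to A) \lor B   — eliminate \to
≡ \lnot (\lnot \lnot C \lor C) \lor \lnot (\lnot C \lor A) \lor B   — eliminate \to
≡ (\lnot \lnot \lnot C \land \lnot C) \lor \lnot (\lnot C \lor A) \lor B   — De Morgan
≡ (\lnot C \land \lnot C) \lor \lnot (\lnot C \lor A) \lor B   — double negation
≡ (\lnot C \land \lnot C) \lor (\lnot \lnot C \land \lnot A) \lor B   — De Morgan
≡ (\lnot C \land \lnot C) \lor (C \land \lnot A) \lor B   — double negation
≡ \lnot C \lor (C \land \lnot A) \lor B   — simplify

\lnot C \lor (C \land \lnot A) \lor B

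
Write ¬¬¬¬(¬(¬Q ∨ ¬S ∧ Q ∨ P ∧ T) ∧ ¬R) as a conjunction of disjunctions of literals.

Q ∧ (S ∨ ¬Q) ∧ (¬P ∨ ¬T) ∧ ¬R

¬¬¬¬(¬(¬Q ∨ ¬S ∧ Q ∨ P ∧ T) ∧ ¬R)
⇔ ¬¬(¬(¬Q ∨ ¬S ∧ Q ∨ P ∧ T) ∧ ¬R)   (double negation)
⇔ ¬(¬Q ∨ ¬S ∧ Q ∨ P ∧ T) ∧ ¬R   (double negation)
⇔ ¬¬Q ∧ ¬(¬S ∧ Q) ∧ ¬(P ∧ T) ∧ ¬R   (De Morgan)
⇔ Q ∧ ¬(¬S ∧ Q) ∧ ¬(P ∧ T) ∧ ¬R   (double negation)
⇔ Q ∧ (¬¬S ∨ ¬Q) ∧ ¬(P ∧ T) ∧ ¬R   (De Morgan)
⇔ Q ∧ (S ∨ ¬Q) ∧ ¬(P ∧ T) ∧ ¬R   (double negation)
⇔ Q ∧ (S ∨ ¬Q) ∧ (¬P ∨ ¬T) ∧ ¬R   (De Morgan)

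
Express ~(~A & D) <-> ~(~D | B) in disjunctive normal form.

~(~A & D) <-> ~(~D | B)
= (~(~A & D) -> ~(~D | B)) & (~(~D | B) -> ~(~A & D))   [eliminate <->]
= (~~(~A & D) | ~(~D | B)) & (~(~D | B) -> ~(~A & D))   [eliminate ->]
= (~~(~A & D) | ~(~D | B)) & (~~(~D | B) | ~(~A & D))   [eliminate ->]
= ((~A & D) | ~(~D | B)) & (~~(~D | B) | ~(~A & D))   [double negation]
= ((~A & D) | (~~D & ~B)) & (~~(~D | B) | ~(~A & D))   [De Morgan]
= ((~A & D) | (D & ~B)) & (~~(~D | B) | ~(~A & D))   [double negation]
= ((~A & D) | (D & ~B)) & (~D | B | ~(~A & D))   [double negation]
= ((~A & D) | (D & ~B)) & (~D | B | ~~A | ~D)   [De Morgan]
= ((~A & D) | (D & ~B)) & (~D | B | A | ~D)   [double negation]
= (~A & D & ~D) | (~A & D & B) | (~A & D & A) | (~A & D & ~D) | (D & ~B & ~D) | (D & ~B & B) | (D & ~B & A) | (D & ~B & ~D)   [distribute & over |]
= (~A & D & B) | (D & ~B & A)   [simplify]

(~A & D & B) | (D & ~B & A)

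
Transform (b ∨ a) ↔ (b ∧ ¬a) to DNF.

(¬b ∧ ¬a) ∨ (b ∧ ¬a)

(b ∨ a) ↔ (b ∧ ¬a)
= ((b ∨ a) → (b ∧ ¬a)) ∧ ((b ∧ ¬a) → (b ∨ a))   — eliminate ↔
= (¬(b ∨ a) ∨ (b ∧ ¬a)) ∧ ((b ∧ ¬a) → (b ∨ a))   — eliminate →
= (¬(b ∨ a) ∨ (b ∧ ¬a)) ∧ (¬(b ∧ ¬a) ∨ b ∨ a)   — eliminate →
= ((¬b ∧ ¬a) ∨ (b ∧ ¬a)) ∧ (¬(b ∧ ¬a) ∨ b ∨ a)   — De Morgan
= ((¬b ∧ ¬a) ∨ (b ∧ ¬a)) ∧ (¬b ∨ ¬¬a ∨ b ∨ a)   — De Morgan
= ((¬b ∧ ¬a) ∨ (b ∧ ¬a)) ∧ (¬b ∨ a ∨ b ∨ a)   — double negation
= (¬b ∧ ¬a ∧ ¬b) ∨ (¬b ∧ ¬a ∧ a) ∨ (¬b ∧ ¬a ∧ b) ∨ (¬b ∧ ¬a ∧ a) ∨ (b ∧ ¬a ∧ ¬b) ∨ (b ∧ ¬a ∧ a) ∨ (b ∧ ¬a ∧ b) ∨ (b ∧ ¬a ∧ a)   — distribute ∧ over ∨
= (¬b ∧ ¬a) ∨ (b ∧ ¬a)   — simplify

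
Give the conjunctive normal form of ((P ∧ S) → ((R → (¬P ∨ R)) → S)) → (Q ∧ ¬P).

((P ∧ S) → ((R → (¬P ∨ R)) → S)) → (Q ∧ ¬P)
≡ ¬((P ∧ S) → ((R → (¬P ∨ R)) → S)) ∨ (Q ∧ ¬P)   — eliminate →
≡ ¬(¬(P ∧ S) ∨ ((R → (¬P ∨ R)) → S)) ∨ (Q ∧ ¬P)   — eliminate →
≡ ¬(¬(P ∧ S) ∨ ¬(R → (¬P ∨ R)) ∨ S) ∨ (Q ∧ ¬P)   — eliminate →
≡ ¬(¬(P ∧ S) ∨ ¬(¬R ∨ ¬P ∨ R) ∨ S) ∨ (Q ∧ ¬P)   — eliminate →
≡ (¬¬(P ∧ S) ∧ ¬¬(¬R ∨ ¬P ∨ R) ∧ ¬S) ∨ (Q ∧ ¬P)   — De Morgan
≡ (P ∧ S ∧ ¬¬(¬R ∨ ¬P ∨ R) ∧ ¬S) ∨ (Q ∧ ¬P)   — double negation
≡ (P ∧ S ∧ (¬R ∨ ¬P ∨ R) ∧ ¬S) ∨ (Q ∧ ¬P)   — double negation
≡ (P ∨ Q) ∧ (P ∨ ¬P) ∧ (S ∨ Q) ∧ (S ∨ ¬P) ∧ (¬R ∨ ¬P ∨ R ∨ Q) ∧ (¬R ∨ ¬P ∨ R ∨ ¬P) ∧ (¬S ∨ Q) ∧ (¬S ∨ ¬P)   — distribute ∨ over ∧
≡ (P ∨ Q) ∧ (S ∨ Q) ∧ (S ∨ ¬P) ∧ (¬S ∨ Q) ∧ (¬S ∨ ¬P)   — simplify

(P ∨ Q) ∧ (S ∨ Q) ∧ (S ∨ ¬P) ∧ (¬S ∨ Q) ∧ (¬S ∨ ¬P)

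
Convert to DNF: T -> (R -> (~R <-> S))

T -> (R -> (~R <-> S))
= ~T | (R -> (~R <-> S))   — eliminate ->
= ~T | ~R | (~R <-> S)   — eliminate ->
= ~T | ~R | ((~R -> S) & (S -> ~R))   — eliminate <->
= ~T | ~R | ((~~R | S) & (S -> ~R))   — eliminate ->
= ~T | ~R | ((~~R | S) & (~S | ~R))   — eliminate ->
= ~T | ~R | ((R | S) & (~S | ~R))   — double negation
= ~T | ~R | (R & ~S) | (R & ~R) | (S & ~S) | (S & ~R)   — distribute & over |
= ~T | ~R | (R & ~S)   — simplify

~T | ~R | (R & ~S)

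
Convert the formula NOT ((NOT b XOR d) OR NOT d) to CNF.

(NOT d OR NOT b) AND d

NOT ((NOT b XOR d) OR NOT d)
≡ NOT (((NOT b OR d) AND NOT (NOT b AND d)) OR NOT d)   [expand XOR]
≡ NOT ((NOT b OR d) AND NOT (NOT b AND d)) AND NOT NOT d   [De Morgan]
≡ (NOT (NOT b OR d) OR NOT NOT (NOT b AND d)) AND NOT NOT d   [De Morgan]
≡ ((NOT NOT b AND NOT d) OR NOT NOT (NOT b AND d)) AND NOT NOT d   [De Morgan]
≡ ((b AND NOT d) OR NOT NOT (NOT b AND d)) AND NOT NOT d   [double negation]
≡ ((b AND NOT d) OR (NOT b AND d)) AND NOT NOT d   [double negation]
≡ ((b AND NOT d) OR (NOT b AND d)) AND d   [double negation]
≡ (b OR NOT b) AND (b OR d) AND (NOT d OR NOT b) AND (NOT d OR d) AND d   [distribute OR over AND]
≡ (NOT d OR NOT b) AND d   [simplify]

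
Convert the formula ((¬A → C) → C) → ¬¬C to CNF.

A ∨ C

((¬A → C) → C) → ¬¬C
⇔ ¬((¬A → C) → C) ∨ ¬¬C   [eliminate →]
⇔ ¬(¬(¬A → C) ∨ C) ∨ ¬¬C   [eliminate →]
⇔ ¬(¬(¬¬A ∨ C) ∨ C) ∨ ¬¬C   [eliminate →]
⇔ (¬¬(¬¬A ∨ C) ∧ ¬C) ∨ ¬¬C   [De Morgan]
⇔ ((¬¬A ∨ C) ∧ ¬C) ∨ ¬¬C   [double negation]
⇔ ((A ∨ C) ∧ ¬C) ∨ ¬¬C   [double negation]
⇔ ((A ∨ C) ∧ ¬C) ∨ C   [double negation]
⇔ (A ∨ C ∨ C) ∧ (¬C ∨ C)   [distribute ∨ over ∧]
⇔ A ∨ C   [simplify]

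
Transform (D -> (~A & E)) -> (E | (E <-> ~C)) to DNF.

(D -> (~A & E)) -> (E | (E <-> ~C))
= ~(D -> (~A & E)) | E | (E <-> ~C)   [eliminate ->]
= ~(~D | (~A & E)) | E | (E <-> ~C)   [eliminate ->]
= ~(~D | (~A & E)) | E | ((E -> ~C) & (~C -> E))   [eliminate <->]
= ~(~D | (~A & E)) | E | ((~E | ~C) & (~C -> E))   [eliminate ->]
= ~(~D | (~A & E)) | E | ((~E | ~C) & (~~C | E))   [eliminate ->]
= (~~D & ~(~A & E)) | E | ((~E | ~C) & (~~C | E))   [De Morgan]
= (D & ~(~A & E)) | E | ((~E | ~C) & (~~C | E))   [double negation]
= (D & (~~A | ~E)) | E | ((~E | ~C) & (~~C | E))   [De Morgan]
= (D & (A | ~E)) | E | ((~E | ~C) & (~~C | E))   [double negation]
= (D & (A | ~E)) | E | ((~E | ~C) & (C | E))   [double negation]
= (D & A) | (D & ~E) | E | (~E & C) | (~E & E) | (~C & C) | (~C & E)   [distribute & over |]
= (D & A) | (D & ~E) | E | (~E & C)   [simplify]

(D & A) | (D & ~E) | E | (~E & C)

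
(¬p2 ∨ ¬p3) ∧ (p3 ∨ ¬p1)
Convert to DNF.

(¬p2 ∧ p3) ∨ (¬p2 ∧ ¬p1) ∨ (¬p3 ∧ ¬p1)

(¬p2 ∨ ¬p3) ∧ (p3 ∨ ¬p1)
≡ (¬p2 ∧ p3) ∨ (¬p2 ∧ ¬p1) ∨ (¬p3 ∧ p3) ∨ (¬p3 ∧ ¬p1)   — distribute ∧ over ∨
≡ (¬p2 ∧ p3) ∨ (¬p2 ∧ ¬p1) ∨ (¬p3 ∧ ¬p1)   — simplify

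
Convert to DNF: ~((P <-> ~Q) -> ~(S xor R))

~((P <-> ~Q) -> ~(S xor R))
≡ ~(~(P <-> ~Q) | ~(S xor R))   [eliminate ->]
≡ ~(~((P -> ~Q) & (~Q -> P)) | ~(S xor R))   [eliminate <->]
≡ ~(~((~P | ~Q) & (~Q -> P)) | ~(S xor R))   [eliminate ->]
≡ ~(~((~P | ~Q) & (~~Q | P)) | ~(S xor R))   [eliminate ->]
≡ ~(~((~P | ~Q) & (~~Q | P)) | ~((S & ~R) | (~S & R)))   [expand xor]
≡ ~~((~P | ~Q) & (~~Q | P)) & ~~((S & ~R) | (~S & R))   [De Morgan]
≡ (~P | ~Q) & (~~Q | P) & ~~((S & ~R) | (~S & R))   [double negation]
≡ (~P | ~Q) & (Q | P) & ~~((S & ~R) | (~S & R))   [double negation]
≡ (~P | ~Q) & (Q | P) & ((S & ~R) | (~S & R))   [double negation]
≡ (~P & Q & S & ~R) | (~P & Q & ~S & R) | (~P & P & S & ~R) | (~P & P & ~S & R) | (~Q & Q & S & ~R) | (~Q & Q & ~S & R) | (~Q & P & S & ~R) | (~Q & P & ~S & R)   [distribute & over |]
≡ (~P & Q & S & ~R) | (~P & Q & ~S & R) | (~Q & P & S & ~R) | (~Q & P & ~S & R)   [simplify]

(~P & Q & S & ~R) | (~P & Q & ~S & R) | (~Q & P & S & ~R) | (~Q & P & ~S & R)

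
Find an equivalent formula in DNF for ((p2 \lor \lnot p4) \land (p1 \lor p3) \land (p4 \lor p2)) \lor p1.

((p2 \lor \lnot p4) \land (p1 \lor p3) \land (p4 \lor p2)) \lor p1
≡ (p2 \land p1 \land p4) \lor (p2 \land p1 \land p2) \lor (p2 \land p3 \land p4) \lor (p2 \land p3 \land p2) \lor (\lnot p4 \land p1 \land p4) \lor (\lnot p4 \land p1 \land p2) \lor (\lnot p4 \land p3 \land p4) \lor (\lnot p4 \land p3 \land p2) \lor p1   (distribute \land over \lor)
≡ (p2 \land p3) \lor p1   (simplify)

(p2 \land p3) \lor p1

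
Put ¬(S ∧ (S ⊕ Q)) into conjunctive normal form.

¬S ∨ Q

¬(S ∧ (S ⊕ Q))
⇔ ¬(S ∧ (S ∨ Q) ∧ ¬(S ∧ Q))   (expand ⊕)
⇔ ¬S ∨ ¬(S ∨ Q) ∨ ¬¬(S ∧ Q)   (De Morgan)
⇔ ¬S ∨ (¬S ∧ ¬Q) ∨ ¬¬(S ∧ Q)   (De Morgan)
⇔ ¬S ∨ (¬S ∧ ¬Q) ∨ (S ∧ Q)   (double negation)
⇔ (¬S ∨ ¬S ∨ S) ∧ (¬S ∨ ¬S ∨ Q) ∧ (¬S ∨ ¬Q ∨ S) ∧ (¬S ∨ ¬Q ∨ Q)   (distribute ∨ over ∧)
⇔ ¬S ∨ Q   (simplify)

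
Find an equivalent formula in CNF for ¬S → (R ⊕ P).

¬S → (R ⊕ P)
≡ ¬¬S ∨ (R ⊕ P)   — eliminate →
≡ ¬¬S ∨ ((R ∨ P) ∧ ¬(R ∧ P))   — expand ⊕
≡ S ∨ ((R ∨ P) ∧ ¬(R ∧ P))   — double negation
≡ S ∨ ((R ∨ P) ∧ (¬R ∨ ¬P))   — De Morgan
≡ (S ∨ R ∨ P) ∧ (S ∨ ¬R ∨ ¬P)   — distribute ∨ over ∧

(S ∨ R ∨ P) ∧ (S ∨ ¬R ∨ ¬P)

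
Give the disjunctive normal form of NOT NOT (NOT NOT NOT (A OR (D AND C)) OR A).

NOT NOT (NOT NOT NOT (A OR (D AND C)) OR A)
= NOT NOT NOT (A OR (D AND C)) OR A   — double negation
= NOT (A OR (D AND C)) OR A   — double negation
= (NOT A AND NOT (D AND C)) OR A   — De Morgan
= (NOT A AND (NOT D OR NOT C)) OR A   — De Morgan
= (NOT A AND NOT D) OR (NOT A AND NOT C) OR A   — distribute AND over OR

(NOT A AND NOT D) OR (NOT A AND NOT C) OR A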